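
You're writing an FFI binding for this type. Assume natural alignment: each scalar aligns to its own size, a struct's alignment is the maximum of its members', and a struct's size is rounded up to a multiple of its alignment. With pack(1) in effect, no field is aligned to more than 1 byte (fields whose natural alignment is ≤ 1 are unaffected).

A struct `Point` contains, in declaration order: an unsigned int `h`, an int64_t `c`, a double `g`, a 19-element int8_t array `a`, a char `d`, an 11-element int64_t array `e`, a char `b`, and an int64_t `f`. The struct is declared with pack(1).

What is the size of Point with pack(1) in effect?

137

@0: h [4B, align 1] → 4
@4: c [8B, align 1] → 12
@12: g [8B, align 1] → 20
@20: a [19B, align 1] → 39
@39: d [1B, align 1] → 40
@40: e [88B, align 1] → 128
@128: b [1B, align 1] → 129
@129: f [8B, align 1] → 137
size 137, align 1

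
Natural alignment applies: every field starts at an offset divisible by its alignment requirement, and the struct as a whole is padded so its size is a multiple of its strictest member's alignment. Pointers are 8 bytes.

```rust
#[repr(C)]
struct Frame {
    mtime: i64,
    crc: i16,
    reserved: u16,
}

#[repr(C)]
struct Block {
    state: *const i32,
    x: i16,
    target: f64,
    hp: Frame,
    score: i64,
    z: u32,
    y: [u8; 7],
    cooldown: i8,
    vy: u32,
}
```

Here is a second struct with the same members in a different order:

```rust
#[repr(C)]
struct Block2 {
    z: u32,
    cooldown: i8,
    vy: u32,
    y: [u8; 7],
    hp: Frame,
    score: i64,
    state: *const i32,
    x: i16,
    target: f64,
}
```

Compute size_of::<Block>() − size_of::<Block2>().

-8

Frame: 0..8  mtime  (8B, 8-aligned); 8..10  crc  (2B, 2-aligned); 10..12  reserved  (2B, 2-aligned); 12..16  -- tail padding (4B); sizeof = 16, alignof = 8
0..8  state  (8B, 8-aligned)
8..10  x  (2B, 2-aligned)
10..16  -- padding (6B)
16..24  target  (8B, 8-aligned)
24..40  hp  (16B, 8-aligned)
40..48  score  (8B, 8-aligned)
48..52  z  (4B, 4-aligned)
52..59  y  (7B, 1-aligned)
59..60  cooldown  (1B, 1-aligned)
60..64  vy  (4B, 4-aligned)
sizeof = 64, alignof = 8
— Block2 —
0..4  z  (4B, 4-aligned)
4..5  cooldown  (1B, 1-aligned)
5..8  -- padding (3B)
8..12  vy  (4B, 4-aligned)
12..19  y  (7B, 1-aligned)
19..24  -- padding (5B)
24..40  hp  (16B, 8-aligned)
40..48  score  (8B, 8-aligned)
48..56  state  (8B, 8-aligned)
56..58  x  (2B, 2-aligned)
58..64  -- padding (6B)
64..72  target  (8B, 8-aligned)
sizeof = 72, alignof = 8
64 − 72 = -8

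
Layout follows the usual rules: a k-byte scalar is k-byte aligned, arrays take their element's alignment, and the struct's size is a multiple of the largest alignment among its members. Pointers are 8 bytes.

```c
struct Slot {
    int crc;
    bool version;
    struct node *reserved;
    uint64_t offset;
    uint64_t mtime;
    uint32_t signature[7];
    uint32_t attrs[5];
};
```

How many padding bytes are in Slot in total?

crc at 0 (size 4, align 4) → ends 4
version at 4 (size 1, align 1) → ends 5
pad 3 to align 8 for reserved
reserved at 8 (size 8, align 8) → ends 16
offset at 16 (size 8, align 8) → ends 24
mtime at 24 (size 8, align 8) → ends 32
signature at 32 (size 28, align 4) → ends 60
attrs at 60 (size 20, align 4) → ends 80
total 80 bytes, alignment 8
data bytes 77, size 80 → padding 3

3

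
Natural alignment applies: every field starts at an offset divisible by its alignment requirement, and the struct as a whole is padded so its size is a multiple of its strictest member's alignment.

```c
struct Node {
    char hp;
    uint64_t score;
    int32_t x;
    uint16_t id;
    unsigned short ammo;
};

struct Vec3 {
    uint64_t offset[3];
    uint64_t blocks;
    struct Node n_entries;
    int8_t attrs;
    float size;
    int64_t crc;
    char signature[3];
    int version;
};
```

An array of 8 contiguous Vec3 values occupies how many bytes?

Node: @0: hp [1B, align 1] → 1; +7 pad (align 8); @8: score [8B, align 8] → 16; @16: x [4B, align 4] → 20; @20: id [2B, align 2] → 22; @22: ammo [2B, align 2] → 24; size 24, align 8
@0: offset [24B, align 8] → 24
@24: blocks [8B, align 8] → 32
@32: n_entries [24B, align 8] → 56
@56: attrs [1B, align 1] → 57
+3 pad (align 4)
@60: size [4B, align 4] → 64
@64: crc [8B, align 8] → 72
@72: signature [3B, align 1] → 75
+1 pad (align 4)
@76: version [4B, align 4] → 80
size 80, align 8
array of 8: 8 × 80 = 640

640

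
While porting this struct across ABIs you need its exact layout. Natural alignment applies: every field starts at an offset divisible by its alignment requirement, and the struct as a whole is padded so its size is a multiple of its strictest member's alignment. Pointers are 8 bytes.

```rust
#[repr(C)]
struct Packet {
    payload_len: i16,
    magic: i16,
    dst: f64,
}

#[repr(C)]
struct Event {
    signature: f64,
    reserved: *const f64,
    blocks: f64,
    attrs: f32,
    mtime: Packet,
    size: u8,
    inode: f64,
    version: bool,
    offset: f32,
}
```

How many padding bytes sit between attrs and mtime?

4

Packet: @0: payload_len [2B, align 2] → 2; @2: magic [2B, align 2] → 4; +4 pad (align 8); @8: dst [8B, align 8] → 16; size 16, align 8
@0: signature [8B, align 8] → 8
@8: reserved [8B, align 8] → 16
@16: blocks [8B, align 8] → 24
@24: attrs [4B, align 4] → 28
+4 pad (align 8)
@32: mtime [16B, align 8] → 48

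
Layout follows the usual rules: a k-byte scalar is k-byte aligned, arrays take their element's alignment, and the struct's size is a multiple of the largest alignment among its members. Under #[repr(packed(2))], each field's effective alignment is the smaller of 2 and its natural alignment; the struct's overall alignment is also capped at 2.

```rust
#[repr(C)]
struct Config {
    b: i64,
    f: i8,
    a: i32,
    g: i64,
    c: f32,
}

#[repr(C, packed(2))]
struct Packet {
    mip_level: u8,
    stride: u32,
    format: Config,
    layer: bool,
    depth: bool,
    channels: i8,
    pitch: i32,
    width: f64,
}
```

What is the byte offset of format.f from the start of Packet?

14

Config: 0..8  b  (8B, 8-aligned); 8..9  f  (1B, 1-aligned); 9..12  -- padding (3B); 12..16  a  (4B, 4-aligned); 16..24  g  (8B, 8-aligned); 24..28  c  (4B, 4-aligned); 28..32  -- tail padding (4B); sizeof = 32, alignof = 8
0..1  mip_level  (1B, 1-aligned)
1..2  -- padding (1B)
2..6  stride  (4B, 2-aligned)
6..38  format  (32B, 2-aligned)
within Config: f at 8
6 + 8 = 14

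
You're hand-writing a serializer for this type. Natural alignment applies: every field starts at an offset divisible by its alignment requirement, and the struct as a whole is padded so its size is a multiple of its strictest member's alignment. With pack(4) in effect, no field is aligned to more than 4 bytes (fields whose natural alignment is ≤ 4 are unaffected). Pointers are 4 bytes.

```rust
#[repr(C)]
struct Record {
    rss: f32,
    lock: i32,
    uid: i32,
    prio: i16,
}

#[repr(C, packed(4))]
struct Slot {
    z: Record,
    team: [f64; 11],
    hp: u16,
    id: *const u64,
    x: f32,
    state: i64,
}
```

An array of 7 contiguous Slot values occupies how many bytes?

868

Record: 0..4  rss  (4B, 4-aligned); 4..8  lock  (4B, 4-aligned); 8..12  uid  (4B, 4-aligned); 12..14  prio  (2B, 2-aligned); 14..16  -- tail padding (2B); sizeof = 16, alignof = 4
0..16  z  (16B, 4-aligned)
16..104  team  (88B, 4-aligned)
104..106  hp  (2B, 2-aligned)
106..108  -- padding (2B)
108..112  id  (4B, 4-aligned)
112..116  x  (4B, 4-aligned)
116..124  state  (8B, 4-aligned)
sizeof = 124, alignof = 4
array of 7: 7 × 124 = 868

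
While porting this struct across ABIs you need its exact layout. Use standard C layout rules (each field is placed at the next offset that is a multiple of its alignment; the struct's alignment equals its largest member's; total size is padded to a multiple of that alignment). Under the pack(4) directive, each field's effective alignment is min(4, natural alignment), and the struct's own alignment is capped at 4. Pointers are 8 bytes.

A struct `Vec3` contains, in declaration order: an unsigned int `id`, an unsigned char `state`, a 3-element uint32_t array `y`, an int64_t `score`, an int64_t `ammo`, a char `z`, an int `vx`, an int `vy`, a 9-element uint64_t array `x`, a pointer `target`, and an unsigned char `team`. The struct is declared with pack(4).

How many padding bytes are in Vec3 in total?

9

0..4  id  (4B, 4-aligned)
4..5  state  (1B, 1-aligned)
5..8  -- padding (3B)
8..20  y  (12B, 4-aligned)
20..28  score  (8B, 4-aligned)
28..36  ammo  (8B, 4-aligned)
36..37  z  (1B, 1-aligned)
37..40  -- padding (3B)
40..44  vx  (4B, 4-aligned)
44..48  vy  (4B, 4-aligned)
48..120  x  (72B, 4-aligned)
120..128  target  (8B, 4-aligned)
128..129  team  (1B, 1-aligned)
129..132  -- tail padding (3B)
sizeof = 132, alignof = 4
data bytes 123, size 132 → padding 9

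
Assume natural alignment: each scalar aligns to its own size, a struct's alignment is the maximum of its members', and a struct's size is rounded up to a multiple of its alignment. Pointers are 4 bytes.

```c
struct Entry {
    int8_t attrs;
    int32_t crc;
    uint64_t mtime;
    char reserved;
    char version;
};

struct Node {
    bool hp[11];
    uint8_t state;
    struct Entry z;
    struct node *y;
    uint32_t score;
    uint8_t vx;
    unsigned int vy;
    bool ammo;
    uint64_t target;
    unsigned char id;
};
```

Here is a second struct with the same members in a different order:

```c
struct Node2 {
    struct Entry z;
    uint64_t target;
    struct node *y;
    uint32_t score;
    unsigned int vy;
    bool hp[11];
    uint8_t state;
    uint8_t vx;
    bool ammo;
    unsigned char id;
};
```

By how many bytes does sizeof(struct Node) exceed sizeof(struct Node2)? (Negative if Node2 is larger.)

16

Entry: @0: attrs [1B, align 1] → 1; +3 pad (align 4); @4: crc [4B, align 4] → 8; @8: mtime [8B, align 8] → 16; @16: reserved [1B, align 1] → 17; @17: version [1B, align 1] → 18; +6 tail pad (align 8); size 24, align 8
@0: hp [11B, align 1] → 11
@11: state [1B, align 1] → 12
+4 pad (align 8)
@16: z [24B, align 8] → 40
@40: y [4B, align 4] → 44
@44: score [4B, align 4] → 48
@48: vx [1B, align 1] → 49
+3 pad (align 4)
@52: vy [4B, align 4] → 56
@56: ammo [1B, align 1] → 57
+7 pad (align 8)
@64: target [8B, align 8] → 72
@72: id [1B, align 1] → 73
+7 tail pad (align 8)
size 80, align 8
— Node2 —
@0: z [24B, align 8] → 24
@24: target [8B, align 8] → 32
@32: y [4B, align 4] → 36
@36: score [4B, align 4] → 40
@40: vy [4B, align 4] → 44
@44: hp [11B, align 1] → 55
@55: state [1B, align 1] → 56
@56: vx [1B, align 1] → 57
@57: ammo [1B, align 1] → 58
@58: id [1B, align 1] → 59
+5 tail pad (align 8)
size 64, align 8
80 − 64 = 16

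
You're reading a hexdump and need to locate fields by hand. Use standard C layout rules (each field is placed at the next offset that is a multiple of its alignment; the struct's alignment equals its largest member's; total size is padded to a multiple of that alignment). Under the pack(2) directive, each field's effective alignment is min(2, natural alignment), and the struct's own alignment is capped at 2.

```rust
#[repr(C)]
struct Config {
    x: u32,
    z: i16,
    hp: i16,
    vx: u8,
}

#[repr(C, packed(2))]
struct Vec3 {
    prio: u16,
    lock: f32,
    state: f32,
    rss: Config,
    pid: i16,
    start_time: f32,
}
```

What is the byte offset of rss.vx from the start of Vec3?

Config: @0: x [4B, align 4] → 4; @4: z [2B, align 2] → 6; @6: hp [2B, align 2] → 8; @8: vx [1B, align 1] → 9; +3 tail pad (align 4); size 12, align 4
@0: prio [2B, align 2] → 2
@2: lock [4B, align 2] → 6
@6: state [4B, align 2] → 10
@10: rss [12B, align 2] → 22
within Config: vx at 8
10 + 8 = 18

18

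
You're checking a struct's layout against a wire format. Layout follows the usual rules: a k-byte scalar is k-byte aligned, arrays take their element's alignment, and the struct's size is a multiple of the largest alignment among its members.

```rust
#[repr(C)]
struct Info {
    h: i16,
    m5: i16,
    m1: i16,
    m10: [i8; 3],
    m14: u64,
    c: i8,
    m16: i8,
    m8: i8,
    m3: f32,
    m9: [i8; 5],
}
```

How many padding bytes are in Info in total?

0..2  h  (2B, 2-aligned)
2..4  m5  (2B, 2-aligned)
4..6  m1  (2B, 2-aligned)
6..9  m10  (3B, 1-aligned)
9..16  -- padding (7B)
16..24  m14  (8B, 8-aligned)
24..25  c  (1B, 1-aligned)
25..26  m16  (1B, 1-aligned)
26..27  m8  (1B, 1-aligned)
27..28  -- padding (1B)
28..32  m3  (4B, 4-aligned)
32..37  m9  (5B, 1-aligned)
37..40  -- tail padding (3B)
sizeof = 40, alignof = 8
data bytes 29, size 40 → padding 11

11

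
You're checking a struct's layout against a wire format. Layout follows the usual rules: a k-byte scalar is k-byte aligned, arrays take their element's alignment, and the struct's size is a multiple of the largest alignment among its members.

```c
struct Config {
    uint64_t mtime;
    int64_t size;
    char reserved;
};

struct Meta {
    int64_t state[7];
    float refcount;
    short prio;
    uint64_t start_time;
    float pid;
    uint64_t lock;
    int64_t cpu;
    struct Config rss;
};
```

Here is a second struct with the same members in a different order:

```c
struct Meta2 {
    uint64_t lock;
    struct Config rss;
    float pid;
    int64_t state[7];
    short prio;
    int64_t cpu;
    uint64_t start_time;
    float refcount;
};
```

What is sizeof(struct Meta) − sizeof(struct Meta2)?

-8

Config: mtime at 0 (size 8, align 8) → ends 8; size at 8 (size 8, align 8) → ends 16; reserved at 16 (size 1, align 1) → ends 17; tail pad 7 to reach multiple of 8; total 24 bytes, alignment 8
state at 0 (size 56, align 8) → ends 56
refcount at 56 (size 4, align 4) → ends 60
prio at 60 (size 2, align 2) → ends 62
pad 2 to align 8 for start_time
start_time at 64 (size 8, align 8) → ends 72
pid at 72 (size 4, align 4) → ends 76
pad 4 to align 8 for lock
lock at 80 (size 8, align 8) → ends 88
cpu at 88 (size 8, align 8) → ends 96
rss at 96 (size 24, align 8) → ends 120
total 120 bytes, alignment 8
— Meta2 —
lock at 0 (size 8, align 8) → ends 8
rss at 8 (size 24, align 8) → ends 32
pid at 32 (size 4, align 4) → ends 36
pad 4 to align 8 for state
state at 40 (size 56, align 8) → ends 96
prio at 96 (size 2, align 2) → ends 98
pad 6 to align 8 for cpu
cpu at 104 (size 8, align 8) → ends 112
start_time at 112 (size 8, align 8) → ends 120
refcount at 120 (size 4, align 4) → ends 124
tail pad 4 to reach multiple of 8
total 128 bytes, alignment 8
120 − 128 = -8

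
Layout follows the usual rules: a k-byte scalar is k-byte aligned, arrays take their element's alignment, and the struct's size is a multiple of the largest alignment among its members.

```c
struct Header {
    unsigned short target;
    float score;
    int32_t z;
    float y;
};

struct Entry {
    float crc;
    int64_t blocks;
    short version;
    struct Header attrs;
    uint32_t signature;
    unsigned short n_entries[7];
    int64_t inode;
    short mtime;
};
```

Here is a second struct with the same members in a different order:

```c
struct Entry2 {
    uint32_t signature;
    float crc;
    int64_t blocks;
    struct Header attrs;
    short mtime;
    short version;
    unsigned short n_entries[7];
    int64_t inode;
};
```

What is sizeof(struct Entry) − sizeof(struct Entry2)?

Header: 0..2  target  (2B, 2-aligned); 2..4  -- padding (2B); 4..8  score  (4B, 4-aligned); 8..12  z  (4B, 4-aligned); 12..16  y  (4B, 4-aligned); sizeof = 16, alignof = 4
0..4  crc  (4B, 4-aligned)
4..8  -- padding (4B)
8..16  blocks  (8B, 8-aligned)
16..18  version  (2B, 2-aligned)
18..20  -- padding (2B)
20..36  attrs  (16B, 4-aligned)
36..40  signature  (4B, 4-aligned)
40..54  n_entries  (14B, 2-aligned)
54..56  -- padding (2B)
56..64  inode  (8B, 8-aligned)
64..66  mtime  (2B, 2-aligned)
66..72  -- tail padding (6B)
sizeof = 72, alignof = 8
— Entry2 —
0..4  signature  (4B, 4-aligned)
4..8  crc  (4B, 4-aligned)
8..16  blocks  (8B, 8-aligned)
16..32  attrs  (16B, 4-aligned)
32..34  mtime  (2B, 2-aligned)
34..36  version  (2B, 2-aligned)
36..50  n_entries  (14B, 2-aligned)
50..56  -- padding (6B)
56..64  inode  (8B, 8-aligned)
sizeof = 64, alignof = 8
72 − 64 = 8

8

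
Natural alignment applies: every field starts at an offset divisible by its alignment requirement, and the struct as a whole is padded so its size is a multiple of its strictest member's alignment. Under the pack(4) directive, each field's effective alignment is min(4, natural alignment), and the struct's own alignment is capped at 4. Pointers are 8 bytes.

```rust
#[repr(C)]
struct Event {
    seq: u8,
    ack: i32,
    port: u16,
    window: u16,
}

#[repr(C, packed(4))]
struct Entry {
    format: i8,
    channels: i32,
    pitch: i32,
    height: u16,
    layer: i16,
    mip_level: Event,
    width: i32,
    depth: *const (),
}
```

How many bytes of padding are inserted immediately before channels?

3

Event: 0..1  seq  (1B, 1-aligned); 1..4  -- padding (3B); 4..8  ack  (4B, 4-aligned); 8..10  port  (2B, 2-aligned); 10..12  window  (2B, 2-aligned); sizeof = 12, alignof = 4
0..1  format  (1B, 1-aligned)
1..4  -- padding (3B)
4..8  channels  (4B, 4-aligned)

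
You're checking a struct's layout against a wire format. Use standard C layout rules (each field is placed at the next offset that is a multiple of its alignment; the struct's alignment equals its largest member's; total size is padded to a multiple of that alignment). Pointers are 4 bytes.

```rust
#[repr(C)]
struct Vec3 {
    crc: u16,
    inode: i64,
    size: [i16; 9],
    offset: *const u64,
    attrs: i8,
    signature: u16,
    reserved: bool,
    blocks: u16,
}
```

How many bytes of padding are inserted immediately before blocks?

crc at 0 (size 2, align 2) → ends 2
pad 6 to align 8 for inode
inode at 8 (size 8, align 8) → ends 16
size at 16 (size 18, align 2) → ends 34
pad 2 to align 4 for offset
offset at 36 (size 4, align 4) → ends 40
attrs at 40 (size 1, align 1) → ends 41
pad 1 to align 2 for signature
signature at 42 (size 2, align 2) → ends 44
reserved at 44 (size 1, align 1) → ends 45
pad 1 to align 2 for blocks
blocks at 46 (size 2, align 2) → ends 48

1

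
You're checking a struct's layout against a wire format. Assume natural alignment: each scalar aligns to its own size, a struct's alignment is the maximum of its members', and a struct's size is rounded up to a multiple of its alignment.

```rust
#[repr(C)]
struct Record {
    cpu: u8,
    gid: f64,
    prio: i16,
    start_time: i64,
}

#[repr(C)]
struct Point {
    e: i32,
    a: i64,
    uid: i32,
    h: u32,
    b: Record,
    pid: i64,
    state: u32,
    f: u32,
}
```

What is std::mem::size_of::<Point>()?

Record: @0: cpu [1B, align 1] → 1; +7 pad (align 8); @8: gid [8B, align 8] → 16; @16: prio [2B, align 2] → 18; +6 pad (align 8); @24: start_time [8B, align 8] → 32; size 32, align 8
@0: e [4B, align 4] → 4
+4 pad (align 8)
@8: a [8B, align 8] → 16
@16: uid [4B, align 4] → 20
@20: h [4B, align 4] → 24
@24: b [32B, align 8] → 56
@56: pid [8B, align 8] → 64
@64: state [4B, align 4] → 68
@68: f [4B, align 4] → 72
size 72, align 8

72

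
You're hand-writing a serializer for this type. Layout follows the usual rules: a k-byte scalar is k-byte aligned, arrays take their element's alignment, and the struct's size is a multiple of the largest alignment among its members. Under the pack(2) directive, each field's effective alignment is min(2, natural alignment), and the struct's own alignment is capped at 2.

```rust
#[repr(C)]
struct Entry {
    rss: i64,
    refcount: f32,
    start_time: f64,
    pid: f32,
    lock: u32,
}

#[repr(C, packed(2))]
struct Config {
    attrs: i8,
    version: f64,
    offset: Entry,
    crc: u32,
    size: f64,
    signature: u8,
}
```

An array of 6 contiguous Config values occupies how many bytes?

Entry: @0: rss [8B, align 8] → 8; @8: refcount [4B, align 4] → 12; +4 pad (align 8); @16: start_time [8B, align 8] → 24; @24: pid [4B, align 4] → 28; @28: lock [4B, align 4] → 32; size 32, align 8
@0: attrs [1B, align 1] → 1
+1 pad (align 2)
@2: version [8B, align 2] → 10
@10: offset [32B, align 2] → 42
@42: crc [4B, align 2] → 46
@46: size [8B, align 2] → 54
@54: signature [1B, align 1] → 55
+1 tail pad (align 2)
size 56, align 2
array of 6: 6 × 56 = 336

336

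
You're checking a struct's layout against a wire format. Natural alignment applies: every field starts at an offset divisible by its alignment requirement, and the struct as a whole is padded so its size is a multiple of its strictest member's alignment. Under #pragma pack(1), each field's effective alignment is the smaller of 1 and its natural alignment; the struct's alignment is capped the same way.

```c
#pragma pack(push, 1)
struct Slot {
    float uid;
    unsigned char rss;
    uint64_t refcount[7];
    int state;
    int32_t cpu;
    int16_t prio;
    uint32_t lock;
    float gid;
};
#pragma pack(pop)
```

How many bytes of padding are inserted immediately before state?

@0: uid [4B, align 1] → 4
@4: rss [1B, align 1] → 5
@5: refcount [56B, align 1] → 61
@61: state [4B, align 1] → 65

0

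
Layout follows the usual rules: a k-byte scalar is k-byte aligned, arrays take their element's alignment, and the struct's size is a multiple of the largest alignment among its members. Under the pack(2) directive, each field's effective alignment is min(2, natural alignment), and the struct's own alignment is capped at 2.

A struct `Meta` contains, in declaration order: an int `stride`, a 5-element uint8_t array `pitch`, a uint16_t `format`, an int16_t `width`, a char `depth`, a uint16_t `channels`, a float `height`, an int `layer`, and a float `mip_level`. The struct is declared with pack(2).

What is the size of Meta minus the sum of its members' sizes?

2

@0: stride [4B, align 2] → 4
@4: pitch [5B, align 1] → 9
+1 pad (align 2)
@10: format [2B, align 2] → 12
@12: width [2B, align 2] → 14
@14: depth [1B, align 1] → 15
+1 pad (align 2)
@16: channels [2B, align 2] → 18
@18: height [4B, align 2] → 22
@22: layer [4B, align 2] → 26
@26: mip_level [4B, align 2] → 30
size 30, align 2
data bytes 28, size 30 → padding 2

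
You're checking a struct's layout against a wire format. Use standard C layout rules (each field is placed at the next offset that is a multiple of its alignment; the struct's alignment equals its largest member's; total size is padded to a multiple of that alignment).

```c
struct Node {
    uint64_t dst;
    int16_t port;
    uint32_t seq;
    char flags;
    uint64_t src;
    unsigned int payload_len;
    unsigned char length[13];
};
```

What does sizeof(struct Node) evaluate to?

dst at 0 (size 8, align 8) → ends 8
port at 8 (size 2, align 2) → ends 10
pad 2 to align 4 for seq
seq at 12 (size 4, align 4) → ends 16
flags at 16 (size 1, align 1) → ends 17
pad 7 to align 8 for src
src at 24 (size 8, align 8) → ends 32
payload_len at 32 (size 4, align 4) → ends 36
length at 36 (size 13, align 1) → ends 49
tail pad 7 to reach multiple of 8
total 56 bytes, alignment 8

56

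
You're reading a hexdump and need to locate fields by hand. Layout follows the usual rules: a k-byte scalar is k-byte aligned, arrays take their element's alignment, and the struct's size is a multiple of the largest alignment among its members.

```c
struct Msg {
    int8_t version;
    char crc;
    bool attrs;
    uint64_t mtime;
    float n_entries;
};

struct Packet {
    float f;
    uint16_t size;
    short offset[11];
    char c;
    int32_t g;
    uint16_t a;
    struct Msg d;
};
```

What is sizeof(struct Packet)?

Msg: 0..1  version  (1B, 1-aligned); 1..2  crc  (1B, 1-aligned); 2..3  attrs  (1B, 1-aligned); 3..8  -- padding (5B); 8..16  mtime  (8B, 8-aligned); 16..20  n_entries  (4B, 4-aligned); 20..24  -- tail padding (4B); sizeof = 24, alignof = 8
0..4  f  (4B, 4-aligned)
4..6  size  (2B, 2-aligned)
6..28  offset  (22B, 2-aligned)
28..29  c  (1B, 1-aligned)
29..32  -- padding (3B)
32..36  g  (4B, 4-aligned)
36..38  a  (2B, 2-aligned)
38..40  -- padding (2B)
40..64  d  (24B, 8-aligned)
sizeof = 64, alignof = 8

64 bytes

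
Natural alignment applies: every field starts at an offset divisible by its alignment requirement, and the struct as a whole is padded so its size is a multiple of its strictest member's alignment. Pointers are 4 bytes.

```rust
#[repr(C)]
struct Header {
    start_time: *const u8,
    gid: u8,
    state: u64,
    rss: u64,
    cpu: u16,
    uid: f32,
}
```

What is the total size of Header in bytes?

0..4  start_time  (4B, 4-aligned)
4..5  gid  (1B, 1-aligned)
5..8  -- padding (3B)
8..16  state  (8B, 8-aligned)
16..24  rss  (8B, 8-aligned)
24..26  cpu  (2B, 2-aligned)
26..28  -- padding (2B)
28..32  uid  (4B, 4-aligned)
sizeof = 32, alignof = 8

32 bytes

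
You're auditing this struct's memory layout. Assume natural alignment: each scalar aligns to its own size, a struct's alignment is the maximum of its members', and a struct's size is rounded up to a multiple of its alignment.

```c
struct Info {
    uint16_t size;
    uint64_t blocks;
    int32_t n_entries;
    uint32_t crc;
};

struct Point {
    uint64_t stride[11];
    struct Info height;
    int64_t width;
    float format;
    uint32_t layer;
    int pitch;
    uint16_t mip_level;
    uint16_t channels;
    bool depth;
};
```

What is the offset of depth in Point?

136

Info: 0..2  size  (2B, 2-aligned); 2..8  -- padding (6B); 8..16  blocks  (8B, 8-aligned); 16..20  n_entries  (4B, 4-aligned); 20..24  crc  (4B, 4-aligned); sizeof = 24, alignof = 8
0..88  stride  (88B, 8-aligned)
88..112  height  (24B, 8-aligned)
112..120  width  (8B, 8-aligned)
120..124  format  (4B, 4-aligned)
124..128  layer  (4B, 4-aligned)
128..132  pitch  (4B, 4-aligned)
132..134  mip_level  (2B, 2-aligned)
134..136  channels  (2B, 2-aligned)
136..137  depth  (1B, 1-aligned)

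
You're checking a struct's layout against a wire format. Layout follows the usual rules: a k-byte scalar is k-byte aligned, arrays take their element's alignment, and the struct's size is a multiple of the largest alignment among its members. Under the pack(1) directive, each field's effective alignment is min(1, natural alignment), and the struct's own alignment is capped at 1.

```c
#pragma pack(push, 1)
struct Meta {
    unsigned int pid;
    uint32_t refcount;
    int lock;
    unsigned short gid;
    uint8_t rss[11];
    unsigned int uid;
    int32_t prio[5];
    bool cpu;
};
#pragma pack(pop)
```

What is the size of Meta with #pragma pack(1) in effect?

50

@0: pid [4B, align 1] → 4
@4: refcount [4B, align 1] → 8
@8: lock [4B, align 1] → 12
@12: gid [2B, align 1] → 14
@14: rss [11B, align 1] → 25
@25: uid [4B, align 1] → 29
@29: prio [20B, align 1] → 49
@49: cpu [1B, align 1] → 50
size 50, align 1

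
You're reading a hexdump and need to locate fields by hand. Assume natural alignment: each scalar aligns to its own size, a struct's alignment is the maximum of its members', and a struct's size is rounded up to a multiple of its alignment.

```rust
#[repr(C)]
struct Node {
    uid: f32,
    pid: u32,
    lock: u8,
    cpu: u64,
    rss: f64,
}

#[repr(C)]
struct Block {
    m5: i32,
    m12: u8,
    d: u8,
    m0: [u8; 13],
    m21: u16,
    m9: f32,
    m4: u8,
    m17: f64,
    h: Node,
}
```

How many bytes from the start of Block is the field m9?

Node: 0..4  uid  (4B, 4-aligned); 4..8  pid  (4B, 4-aligned); 8..9  lock  (1B, 1-aligned); 9..16  -- padding (7B); 16..24  cpu  (8B, 8-aligned); 24..32  rss  (8B, 8-aligned); sizeof = 32, alignof = 8
0..4  m5  (4B, 4-aligned)
4..5  m12  (1B, 1-aligned)
5..6  d  (1B, 1-aligned)
6..19  m0  (13B, 1-aligned)
19..20  -- padding (1B)
20..22  m21  (2B, 2-aligned)
22..24  -- padding (2B)
24..28  m9  (4B, 4-aligned)

24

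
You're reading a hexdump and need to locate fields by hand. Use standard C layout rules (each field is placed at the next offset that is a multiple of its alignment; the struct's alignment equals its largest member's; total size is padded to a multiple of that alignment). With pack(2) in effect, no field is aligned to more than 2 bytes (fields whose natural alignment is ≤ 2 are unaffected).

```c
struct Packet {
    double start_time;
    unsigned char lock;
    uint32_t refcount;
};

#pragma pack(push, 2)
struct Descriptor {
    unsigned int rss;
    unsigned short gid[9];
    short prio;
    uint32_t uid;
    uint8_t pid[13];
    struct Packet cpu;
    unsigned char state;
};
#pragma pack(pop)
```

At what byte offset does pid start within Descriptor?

Packet: start_time at 0 (size 8, align 8) → ends 8; lock at 8 (size 1, align 1) → ends 9; pad 3 to align 4 for refcount; refcount at 12 (size 4, align 4) → ends 16; total 16 bytes, alignment 8
rss at 0 (size 4, align 2) → ends 4
gid at 4 (size 18, align 2) → ends 22
prio at 22 (size 2, align 2) → ends 24
uid at 24 (size 4, align 2) → ends 28
pid at 28 (size 13, align 1) → ends 41

28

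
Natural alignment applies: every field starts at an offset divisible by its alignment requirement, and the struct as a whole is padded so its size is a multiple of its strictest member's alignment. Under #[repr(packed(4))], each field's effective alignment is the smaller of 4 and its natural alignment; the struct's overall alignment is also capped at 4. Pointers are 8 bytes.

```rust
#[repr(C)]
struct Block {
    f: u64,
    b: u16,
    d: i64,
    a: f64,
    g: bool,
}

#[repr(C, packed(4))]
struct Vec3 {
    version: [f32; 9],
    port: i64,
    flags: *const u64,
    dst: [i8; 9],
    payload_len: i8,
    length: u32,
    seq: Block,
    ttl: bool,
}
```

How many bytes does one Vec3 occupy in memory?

112 bytes

Block: @0: f [8B, align 8] → 8; @8: b [2B, align 2] → 10; +6 pad (align 8); @16: d [8B, align 8] → 24; @24: a [8B, align 8] → 32; @32: g [1B, align 1] → 33; +7 tail pad (align 8); size 40, align 8
@0: version [36B, align 4] → 36
@36: port [8B, align 4] → 44
@44: flags [8B, align 4] → 52
@52: dst [9B, align 1] → 61
@61: payload_len [1B, align 1] → 62
+2 pad (align 4)
@64: length [4B, align 4] → 68
@68: seq [40B, align 4] → 108
@108: ttl [1B, align 1] → 109
+3 tail pad (align 4)
size 112, align 4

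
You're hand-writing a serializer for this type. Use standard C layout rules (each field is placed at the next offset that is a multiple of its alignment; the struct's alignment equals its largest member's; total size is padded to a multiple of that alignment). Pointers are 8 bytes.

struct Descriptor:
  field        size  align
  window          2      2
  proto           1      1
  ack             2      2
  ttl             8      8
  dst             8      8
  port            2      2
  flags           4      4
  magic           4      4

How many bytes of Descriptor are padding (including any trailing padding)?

9

@0: window [2B, align 2] → 2
@2: proto [1B, align 1] → 3
+1 pad (align 2)
@4: ack [2B, align 2] → 6
+2 pad (align 8)
@8: ttl [8B, align 8] → 16
@16: dst [8B, align 8] → 24
@24: port [2B, align 2] → 26
+2 pad (align 4)
@28: flags [4B, align 4] → 32
@32: magic [4B, align 4] → 36
+4 tail pad (align 8)
size 40, align 8
data bytes 31, size 40 → padding 9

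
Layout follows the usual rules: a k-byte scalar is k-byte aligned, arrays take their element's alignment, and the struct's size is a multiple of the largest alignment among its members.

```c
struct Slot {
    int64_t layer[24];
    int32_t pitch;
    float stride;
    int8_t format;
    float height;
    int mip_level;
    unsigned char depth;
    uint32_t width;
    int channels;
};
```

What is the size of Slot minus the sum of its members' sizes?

layer at 0 (size 192, align 8) → ends 192
pitch at 192 (size 4, align 4) → ends 196
stride at 196 (size 4, align 4) → ends 200
format at 200 (size 1, align 1) → ends 201
pad 3 to align 4 for height
height at 204 (size 4, align 4) → ends 208
mip_level at 208 (size 4, align 4) → ends 212
depth at 212 (size 1, align 1) → ends 213
pad 3 to align 4 for width
width at 216 (size 4, align 4) → ends 220
channels at 220 (size 4, align 4) → ends 224
total 224 bytes, alignment 8
data bytes 218, size 224 → padding 6

6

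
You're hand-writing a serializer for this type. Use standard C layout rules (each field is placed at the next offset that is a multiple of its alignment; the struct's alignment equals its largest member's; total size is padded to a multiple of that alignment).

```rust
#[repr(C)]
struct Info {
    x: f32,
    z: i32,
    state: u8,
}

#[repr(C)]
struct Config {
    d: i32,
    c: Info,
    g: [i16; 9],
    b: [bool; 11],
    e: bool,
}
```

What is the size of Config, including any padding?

48 bytes

Info: @0: x [4B, align 4] → 4; @4: z [4B, align 4] → 8; @8: state [1B, align 1] → 9; +3 tail pad (align 4); size 12, align 4
@0: d [4B, align 4] → 4
@4: c [12B, align 4] → 16
@16: g [18B, align 2] → 34
@34: b [11B, align 1] → 45
@45: e [1B, align 1] → 46
+2 tail pad (align 4)
size 48, align 4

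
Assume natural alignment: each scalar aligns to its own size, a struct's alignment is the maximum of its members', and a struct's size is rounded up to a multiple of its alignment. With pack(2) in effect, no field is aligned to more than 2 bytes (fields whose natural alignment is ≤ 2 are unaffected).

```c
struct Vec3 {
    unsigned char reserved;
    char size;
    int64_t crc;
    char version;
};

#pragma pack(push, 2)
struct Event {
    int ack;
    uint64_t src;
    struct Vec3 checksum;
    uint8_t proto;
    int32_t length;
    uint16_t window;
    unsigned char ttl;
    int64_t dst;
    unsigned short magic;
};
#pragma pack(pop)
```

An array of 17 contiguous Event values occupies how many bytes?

952

Vec3: reserved at 0 (size 1, align 1) → ends 1; size at 1 (size 1, align 1) → ends 2; pad 6 to align 8 for crc; crc at 8 (size 8, align 8) → ends 16; version at 16 (size 1, align 1) → ends 17; tail pad 7 to reach multiple of 8; total 24 bytes, alignment 8
ack at 0 (size 4, align 2) → ends 4
src at 4 (size 8, align 2) → ends 12
checksum at 12 (size 24, align 2) → ends 36
proto at 36 (size 1, align 1) → ends 37
pad 1 to align 2 for length
length at 38 (size 4, align 2) → ends 42
window at 42 (size 2, align 2) → ends 44
ttl at 44 (size 1, align 1) → ends 45
pad 1 to align 2 for dst
dst at 46 (size 8, align 2) → ends 54
magic at 54 (size 2, align 2) → ends 56
total 56 bytes, alignment 2
array of 17: 17 × 56 = 952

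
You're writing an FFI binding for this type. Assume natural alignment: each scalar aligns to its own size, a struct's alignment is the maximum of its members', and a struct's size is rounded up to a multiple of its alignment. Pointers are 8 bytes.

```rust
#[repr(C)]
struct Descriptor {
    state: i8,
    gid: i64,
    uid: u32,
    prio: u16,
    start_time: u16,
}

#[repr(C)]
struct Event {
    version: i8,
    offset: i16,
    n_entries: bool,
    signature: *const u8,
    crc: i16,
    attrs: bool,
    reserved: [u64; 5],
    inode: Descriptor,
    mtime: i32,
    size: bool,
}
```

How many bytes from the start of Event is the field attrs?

18

Descriptor: state at 0 (size 1, align 1) → ends 1; pad 7 to align 8 for gid; gid at 8 (size 8, align 8) → ends 16; uid at 16 (size 4, align 4) → ends 20; prio at 20 (size 2, align 2) → ends 22; start_time at 22 (size 2, align 2) → ends 24; total 24 bytes, alignment 8
version at 0 (size 1, align 1) → ends 1
pad 1 to align 2 for offset
offset at 2 (size 2, align 2) → ends 4
n_entries at 4 (size 1, align 1) → ends 5
pad 3 to align 8 for signature
signature at 8 (size 8, align 8) → ends 16
crc at 16 (size 2, align 2) → ends 18
attrs at 18 (size 1, align 1) → ends 19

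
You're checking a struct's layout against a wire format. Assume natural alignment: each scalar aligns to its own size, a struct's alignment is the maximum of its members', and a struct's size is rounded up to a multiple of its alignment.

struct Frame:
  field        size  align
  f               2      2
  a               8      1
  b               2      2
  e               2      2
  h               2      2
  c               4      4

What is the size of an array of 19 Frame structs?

380

0..2  f  (2B, 2-aligned)
2..10  a  (8B, 1-aligned)
10..12  b  (2B, 2-aligned)
12..14  e  (2B, 2-aligned)
14..16  h  (2B, 2-aligned)
16..20  c  (4B, 4-aligned)
sizeof = 20, alignof = 4
array of 19: 19 × 20 = 380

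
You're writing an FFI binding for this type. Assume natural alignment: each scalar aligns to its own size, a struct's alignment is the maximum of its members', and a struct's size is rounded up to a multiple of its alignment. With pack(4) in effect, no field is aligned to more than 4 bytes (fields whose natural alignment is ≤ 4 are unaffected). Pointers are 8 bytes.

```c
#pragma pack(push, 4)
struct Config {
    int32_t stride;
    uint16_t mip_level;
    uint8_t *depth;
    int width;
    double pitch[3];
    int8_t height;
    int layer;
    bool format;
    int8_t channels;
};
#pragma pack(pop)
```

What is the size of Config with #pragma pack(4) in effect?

0..4  stride  (4B, 4-aligned)
4..6  mip_level  (2B, 2-aligned)
6..8  -- padding (2B)
8..16  depth  (8B, 4-aligned)
16..20  width  (4B, 4-aligned)
20..44  pitch  (24B, 4-aligned)
44..45  height  (1B, 1-aligned)
45..48  -- padding (3B)
48..52  layer  (4B, 4-aligned)
52..53  format  (1B, 1-aligned)
53..54  channels  (1B, 1-aligned)
54..56  -- tail padding (2B)
sizeof = 56, alignof = 4

56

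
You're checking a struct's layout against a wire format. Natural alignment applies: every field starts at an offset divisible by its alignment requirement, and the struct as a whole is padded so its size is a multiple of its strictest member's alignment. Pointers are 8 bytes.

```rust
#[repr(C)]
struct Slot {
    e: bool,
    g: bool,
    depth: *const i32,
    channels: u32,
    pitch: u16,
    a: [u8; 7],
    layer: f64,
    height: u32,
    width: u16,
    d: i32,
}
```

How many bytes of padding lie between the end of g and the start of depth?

6

e at 0 (size 1, align 1) → ends 1
g at 1 (size 1, align 1) → ends 2
pad 6 to align 8 for depth
depth at 8 (size 8, align 8) → ends 16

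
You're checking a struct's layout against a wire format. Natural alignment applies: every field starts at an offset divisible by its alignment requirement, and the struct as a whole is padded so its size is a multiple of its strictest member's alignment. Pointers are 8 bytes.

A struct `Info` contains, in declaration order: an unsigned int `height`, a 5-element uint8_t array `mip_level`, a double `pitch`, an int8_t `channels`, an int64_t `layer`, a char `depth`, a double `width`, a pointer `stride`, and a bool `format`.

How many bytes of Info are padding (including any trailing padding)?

0..4  height  (4B, 4-aligned)
4..9  mip_level  (5B, 1-aligned)
9..16  -- padding (7B)
16..24  pitch  (8B, 8-aligned)
24..25  channels  (1B, 1-aligned)
25..32  -- padding (7B)
32..40  layer  (8B, 8-aligned)
40..41  depth  (1B, 1-aligned)
41..48  -- padding (7B)
48..56  width  (8B, 8-aligned)
56..64  stride  (8B, 8-aligned)
64..65  format  (1B, 1-aligned)
65..72  -- tail padding (7B)
sizeof = 72, alignof = 8
data bytes 44, size 72 → padding 28

28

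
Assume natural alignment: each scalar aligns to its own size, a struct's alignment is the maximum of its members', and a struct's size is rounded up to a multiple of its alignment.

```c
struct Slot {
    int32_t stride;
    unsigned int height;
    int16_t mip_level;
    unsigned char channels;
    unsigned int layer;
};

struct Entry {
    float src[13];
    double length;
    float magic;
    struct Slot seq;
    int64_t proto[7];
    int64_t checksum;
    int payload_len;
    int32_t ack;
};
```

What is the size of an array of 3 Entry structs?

Slot: @0: stride [4B, align 4] → 4; @4: height [4B, align 4] → 8; @8: mip_level [2B, align 2] → 10; @10: channels [1B, align 1] → 11; +1 pad (align 4); @12: layer [4B, align 4] → 16; size 16, align 4
@0: src [52B, align 4] → 52
+4 pad (align 8)
@56: length [8B, align 8] → 64
@64: magic [4B, align 4] → 68
@68: seq [16B, align 4] → 84
+4 pad (align 8)
@88: proto [56B, align 8] → 144
@144: checksum [8B, align 8] → 152
@152: payload_len [4B, align 4] → 156
@156: ack [4B, align 4] → 160
size 160, align 8
array of 3: 3 × 160 = 480

480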